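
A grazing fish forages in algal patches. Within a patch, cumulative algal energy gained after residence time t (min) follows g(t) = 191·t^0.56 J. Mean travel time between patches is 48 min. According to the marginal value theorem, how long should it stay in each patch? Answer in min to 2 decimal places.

61.09 min

By the marginal value theorem, leave when the instantaneous gain rate g'(t) equals the habitat-wide average g(t)/(T + t).
g'(t) = 0.56·191·t^-0.44. Setting 0.56·191·t^-0.44 = 191·t^0.56/(48+t) gives 0.56(48+t) = t, so 0.44·t = 0.56×48.
t* = 0.56×48/0.44 = 61.09 min.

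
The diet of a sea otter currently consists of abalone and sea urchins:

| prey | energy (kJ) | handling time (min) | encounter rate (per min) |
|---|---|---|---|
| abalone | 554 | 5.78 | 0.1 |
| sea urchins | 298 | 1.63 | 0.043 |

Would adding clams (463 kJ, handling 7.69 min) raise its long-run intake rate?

On abalone and sea urchins alone, R = ΣλE/(1+Σλh) = 68.21/1.648 = 41.39 kJ/min.
clams: E/h = 463/7.69 = 60.21 kJ/min.
60.21 > 41.39, so adding clams raises the average — include it.

Yes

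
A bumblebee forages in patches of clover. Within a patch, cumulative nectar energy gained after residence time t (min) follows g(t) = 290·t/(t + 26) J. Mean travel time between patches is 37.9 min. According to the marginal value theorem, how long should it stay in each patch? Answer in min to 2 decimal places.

31.39 min

Optimal t* satisfies g'(t*) = g(t*)/(T + t*).
g'(t) = 290·26/(t + 26)². Setting 290·26/(t+26)² = 290t/[(t+26)(37.9+t)] gives 26(37.9+t) = t(t+26), so t² = 26×37.9 = 985.4.
t* = √985.4 = 31.39 min.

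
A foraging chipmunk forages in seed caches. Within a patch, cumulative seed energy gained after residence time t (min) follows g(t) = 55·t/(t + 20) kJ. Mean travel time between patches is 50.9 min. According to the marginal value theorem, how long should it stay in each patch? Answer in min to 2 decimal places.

Maximise g(t)/(T+t): set derivative to zero → g'(t)(T+t) = g(t).
g'(t) = 55·20/(t + 20)². Setting 55·20/(t+20)² = 55t/[(t+20)(50.9+t)] gives 20(50.9+t) = t(t+20), so t² = 20×50.9 = 1018.
t* = √1018 = 31.91 min.

31.91 min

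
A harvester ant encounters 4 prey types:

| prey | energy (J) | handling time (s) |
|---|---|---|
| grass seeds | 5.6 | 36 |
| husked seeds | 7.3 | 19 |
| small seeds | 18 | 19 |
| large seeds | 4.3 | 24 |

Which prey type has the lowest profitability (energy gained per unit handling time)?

Profitability E/h (J/s): grass seeds = 5.6/36 = 0.156, husked seeds = 7.3/19 = 0.384, small seeds = 18/19 = 0.947, large seeds = 4.3/24 = 0.179.
Ranked: small seeds > husked seeds > large seeds > grass seeds.

grass seeds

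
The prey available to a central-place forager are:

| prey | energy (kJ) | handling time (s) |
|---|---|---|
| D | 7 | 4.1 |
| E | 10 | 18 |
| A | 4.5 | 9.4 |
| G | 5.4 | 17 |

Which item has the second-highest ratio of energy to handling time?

Profitability E/h (kJ/s): D = 7/4.1 = 1.71, E = 10/18 = 0.556, A = 4.5/9.4 = 0.479, G = 5.4/17 = 0.318.
Ranked: D > E > A > G.

E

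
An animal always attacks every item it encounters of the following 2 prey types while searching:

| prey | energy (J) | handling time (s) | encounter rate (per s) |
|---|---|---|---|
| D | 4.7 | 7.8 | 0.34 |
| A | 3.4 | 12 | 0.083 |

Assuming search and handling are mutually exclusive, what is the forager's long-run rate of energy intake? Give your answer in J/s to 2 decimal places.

R = Σλ_iE_i / (1 + Σλ_ih_i)
Numerator: 0.34×4.7 + 0.083×3.4 = 1.88
Denominator: 1 + 0.34×7.8 + 0.083×12 = 4.648
R = 1.88/4.648 = 0.4045 J/s

0.40 J/s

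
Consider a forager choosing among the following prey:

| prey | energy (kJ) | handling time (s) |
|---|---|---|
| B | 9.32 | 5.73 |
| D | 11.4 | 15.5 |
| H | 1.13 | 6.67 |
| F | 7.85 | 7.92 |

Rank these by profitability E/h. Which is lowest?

H

Profitability E/h (kJ/s): B = 9.32/5.73 = 1.63, D = 11.4/15.5 = 0.735, H = 1.13/6.67 = 0.169, F = 7.85/7.92 = 0.991.
Ranked: B > F > D > H.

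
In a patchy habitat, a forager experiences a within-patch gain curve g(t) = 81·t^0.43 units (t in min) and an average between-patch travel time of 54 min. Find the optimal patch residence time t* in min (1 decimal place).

40.7 min

By the marginal value theorem, leave when the instantaneous gain rate g'(t) equals the habitat-wide average g(t)/(T + t).
g'(t) = 0.43·81·t^-0.57. Setting 0.43·81·t^-0.57 = 81·t^0.43/(54+t) gives 0.43(54+t) = t, so 0.57·t = 0.43×54.
t* = 0.43×54/0.57 = 40.74 min.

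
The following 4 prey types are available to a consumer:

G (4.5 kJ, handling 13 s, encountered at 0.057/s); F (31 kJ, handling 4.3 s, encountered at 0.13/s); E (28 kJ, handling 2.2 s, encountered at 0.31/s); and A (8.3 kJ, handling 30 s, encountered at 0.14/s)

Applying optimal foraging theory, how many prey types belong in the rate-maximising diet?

2

Profitabilities (E/h, kJ/s): E 12.7, F 7.21, G 0.346, A 0.277. Add prey in this order while the next type's profitability exceeds the intake rate on those already taken.
Rate on top 1: 5.161. F: 7.21 > 5.161 → include.
Rate on top 2: 5.672. G: 0.346 < 5.672 → exclude; stop.
Optimal diet: E, F — 2 of 4 types.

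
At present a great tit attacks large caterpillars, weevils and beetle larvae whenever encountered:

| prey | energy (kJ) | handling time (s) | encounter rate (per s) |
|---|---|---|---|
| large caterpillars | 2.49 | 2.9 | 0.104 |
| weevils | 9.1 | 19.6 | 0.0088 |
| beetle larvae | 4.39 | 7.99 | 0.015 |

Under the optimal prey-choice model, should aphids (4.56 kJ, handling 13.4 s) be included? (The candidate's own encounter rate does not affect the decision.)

On large caterpillars, weevils and beetle larvae alone, R = ΣλE/(1+Σλh) = 0.4049/1.594 = 0.254 kJ/s.
aphids: E/h = 4.56/13.4 = 0.3403 kJ/s.
0.3403 > 0.254, so adding aphids raises the average — include it.

Yes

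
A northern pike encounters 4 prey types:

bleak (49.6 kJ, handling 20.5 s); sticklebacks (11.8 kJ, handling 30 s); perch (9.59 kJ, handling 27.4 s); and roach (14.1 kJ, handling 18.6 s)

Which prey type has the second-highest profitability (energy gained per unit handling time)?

roach

Profitability E/h (kJ/s): bleak = 49.6/20.5 = 2.42, sticklebacks = 11.8/30 = 0.393, perch = 9.59/27.4 = 0.35, roach = 14.1/18.6 = 0.758.
Ranked: bleak > roach > sticklebacks > perch.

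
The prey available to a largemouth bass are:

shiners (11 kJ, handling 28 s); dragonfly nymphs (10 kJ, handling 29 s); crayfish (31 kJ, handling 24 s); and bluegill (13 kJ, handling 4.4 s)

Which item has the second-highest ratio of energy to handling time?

In descending order of E/h:
bluegill: 13/4.4 = 2.95 kJ/s
crayfish: 31/24 = 1.29 kJ/s
shiners: 11/28 = 0.393 kJ/s
dragonfly nymphs: 10/29 = 0.345 kJ/s

crayfish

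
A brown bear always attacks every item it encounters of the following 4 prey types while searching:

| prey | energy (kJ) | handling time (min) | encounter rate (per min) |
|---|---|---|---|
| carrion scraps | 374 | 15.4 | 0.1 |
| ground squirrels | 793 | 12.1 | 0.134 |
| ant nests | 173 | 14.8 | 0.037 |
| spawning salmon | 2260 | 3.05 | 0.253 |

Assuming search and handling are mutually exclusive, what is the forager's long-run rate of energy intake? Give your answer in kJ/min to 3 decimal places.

131.708 kJ/min

Energy encountered per unit search time: 0.1×374 + 0.134×793 + 0.037×173 + 0.253×2260 = 721.8 kJ/min.
Handling time per unit search time: 0.1×15.4 + 0.134×12.1 + 0.037×14.8 + 0.253×3.05 = 4.481.
Rate = 721.8/(1 + 4.481) = 131.7 kJ/min.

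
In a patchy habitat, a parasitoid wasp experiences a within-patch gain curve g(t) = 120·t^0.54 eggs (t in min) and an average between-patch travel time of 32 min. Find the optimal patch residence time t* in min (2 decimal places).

Maximise g(t)/(T+t): set derivative to zero → g'(t)(T+t) = g(t).
g'(t) = 0.54·120·t^-0.46. Setting 0.54·120·t^-0.46 = 120·t^0.54/(32+t) gives 0.54(32+t) = t, so 0.46·t = 0.54×32.
t* = 0.54×32/0.46 = 37.57 min.

37.57 min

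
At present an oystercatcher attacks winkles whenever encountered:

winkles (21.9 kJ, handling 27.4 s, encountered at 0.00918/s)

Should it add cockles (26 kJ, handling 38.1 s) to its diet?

On winkles alone, R = ΣλE/(1+Σλh) = 0.201/1.252 = 0.1606 kJ/s.
cockles: E/h = 26/38.1 = 0.6824 kJ/s.
0.6824 > 0.1606, so adding cockles raises the average — include it.

Yes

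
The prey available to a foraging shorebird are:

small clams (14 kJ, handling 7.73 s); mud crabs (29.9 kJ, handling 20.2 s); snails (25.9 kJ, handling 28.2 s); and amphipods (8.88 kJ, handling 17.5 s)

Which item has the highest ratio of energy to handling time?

Profitability E/h (kJ/s): small clams = 14/7.73 = 1.81, mud crabs = 29.9/20.2 = 1.48, snails = 25.9/28.2 = 0.918, amphipods = 8.88/17.5 = 0.507.
Ranked: small clams > mud crabs > snails > amphipods.

small clams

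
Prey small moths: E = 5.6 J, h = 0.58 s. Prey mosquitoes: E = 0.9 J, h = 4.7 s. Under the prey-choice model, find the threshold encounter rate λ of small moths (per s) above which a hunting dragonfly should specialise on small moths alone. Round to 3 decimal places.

Drop mosquitoes once their profitability E₂/h₂ falls below the rate achievable on small moths alone: E₂/h₂ = λE₁/(1 + λh₁).
Solve for λ: λE₁h₂ = E₂(1 + λh₁) → λ(E₁h₂ − E₂h₁) = E₂ → λ = E₂/(E₁h₂ − E₂h₁).
λ = 0.9/(5.6×4.7 − 0.9×0.58) = 0.9/25.8 = 0.03489 per s.

0.035 per s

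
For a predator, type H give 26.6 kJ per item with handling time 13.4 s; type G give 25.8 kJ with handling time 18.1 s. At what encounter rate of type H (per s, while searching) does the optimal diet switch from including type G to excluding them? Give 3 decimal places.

0.190 per s

At the threshold, the rate on type H alone equals the profitability of type G: λ·26.6/(1 + λ·13.4) = 25.8/18.1 = 1.425.
Rearranging, λ(26.6 − 1.425×13.4) = 1.425, so λ = 1.425/7.499 = 0.1901 per s.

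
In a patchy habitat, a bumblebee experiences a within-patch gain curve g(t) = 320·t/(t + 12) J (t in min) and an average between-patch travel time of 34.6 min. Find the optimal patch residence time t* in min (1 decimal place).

By the marginal value theorem, leave when the instantaneous gain rate g'(t) equals the habitat-wide average g(t)/(T + t).
g'(t) = 320·12/(t + 12)². Setting 320·12/(t+12)² = 320t/[(t+12)(34.6+t)] gives 12(34.6+t) = t(t+12), so t² = 12×34.6 = 415.2.
t* = √415.2 = 20.38 min.

20.4 min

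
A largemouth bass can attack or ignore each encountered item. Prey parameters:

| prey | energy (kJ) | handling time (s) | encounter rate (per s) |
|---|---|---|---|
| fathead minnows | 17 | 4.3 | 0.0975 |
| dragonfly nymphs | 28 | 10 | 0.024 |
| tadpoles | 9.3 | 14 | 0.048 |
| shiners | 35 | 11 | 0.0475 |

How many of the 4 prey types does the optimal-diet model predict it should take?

Profitabilities (E/h, kJ/s): fathead minnows 3.95, shiners 3.18, dragonfly nymphs 2.8, tadpoles 0.664. Add prey in this order while the next type's profitability exceeds the intake rate on those already taken.
Rate on top 1: 1.168. shiners: 3.18 > 1.168 → include.
Rate on top 2: 1.71. dragonfly nymphs: 2.8 > 1.71 → include.
Rate on top 3: 1.83. tadpoles: 0.664 < 1.83 → exclude; stop.
Optimal diet: fathead minnows, shiners, dragonfly nymphs — 3 of 4 types.

3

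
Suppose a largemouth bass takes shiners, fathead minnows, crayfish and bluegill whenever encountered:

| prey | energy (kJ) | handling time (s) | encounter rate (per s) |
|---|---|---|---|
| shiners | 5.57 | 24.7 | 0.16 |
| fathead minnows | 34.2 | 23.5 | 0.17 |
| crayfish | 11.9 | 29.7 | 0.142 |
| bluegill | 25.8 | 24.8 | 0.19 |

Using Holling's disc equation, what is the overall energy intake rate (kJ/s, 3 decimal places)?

R = Σλ_iE_i / (1 + Σλ_ih_i)
Numerator: 0.16×5.57 + 0.17×34.2 + 0.142×11.9 + 0.19×25.8 = 13.3
Denominator: 1 + 0.16×24.7 + 0.17×23.5 + 0.142×29.7 + 0.19×24.8 = 17.88
R = 13.3/17.88 = 0.7438 kJ/s

0.744 kJ/s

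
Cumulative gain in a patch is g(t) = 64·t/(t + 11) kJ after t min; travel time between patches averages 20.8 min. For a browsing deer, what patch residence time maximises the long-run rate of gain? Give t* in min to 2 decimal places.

15.13 min

By the marginal value theorem, leave when the instantaneous gain rate g'(t) equals the habitat-wide average g(t)/(T + t).
g'(t) = 64·11/(t + 11)². Setting 64·11/(t+11)² = 64t/[(t+11)(20.8+t)] gives 11(20.8+t) = t(t+11), so t² = 11×20.8 = 228.8.
t* = √228.8 = 15.13 min.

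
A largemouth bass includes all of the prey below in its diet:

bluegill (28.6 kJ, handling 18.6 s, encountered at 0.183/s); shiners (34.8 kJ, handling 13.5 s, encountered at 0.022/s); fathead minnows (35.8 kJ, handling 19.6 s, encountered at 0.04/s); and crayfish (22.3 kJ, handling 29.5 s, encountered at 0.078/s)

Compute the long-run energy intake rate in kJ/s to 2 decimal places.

1.18 kJ/s

R = (0.183×28.6 + 0.022×34.8 + 0.04×35.8 + 0.078×22.3) / (1 + 0.183×18.6 + 0.022×13.5 + 0.04×19.6 + 0.078×29.5) = 9.171/7.786 = 1.178 kJ/s.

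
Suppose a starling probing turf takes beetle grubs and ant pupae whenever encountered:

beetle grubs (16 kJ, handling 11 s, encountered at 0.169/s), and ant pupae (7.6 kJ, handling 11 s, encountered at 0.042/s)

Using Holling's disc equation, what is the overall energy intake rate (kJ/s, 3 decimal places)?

R = Σλ_iE_i / (1 + Σλ_ih_i)
Numerator: 0.169×16 + 0.042×7.6 = 3.023
Denominator: 1 + 0.169×11 + 0.042×11 = 3.321
R = 3.023/3.321 = 0.9103 kJ/s

0.910 kJ/s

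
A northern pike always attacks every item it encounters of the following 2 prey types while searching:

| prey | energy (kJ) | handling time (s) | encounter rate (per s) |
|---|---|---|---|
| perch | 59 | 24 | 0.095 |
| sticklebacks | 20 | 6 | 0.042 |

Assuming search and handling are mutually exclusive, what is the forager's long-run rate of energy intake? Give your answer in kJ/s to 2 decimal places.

1.82 kJ/s

R = (0.095×59 + 0.042×20) / (1 + 0.095×24 + 0.042×6) = 6.445/3.532 = 1.825 kJ/s.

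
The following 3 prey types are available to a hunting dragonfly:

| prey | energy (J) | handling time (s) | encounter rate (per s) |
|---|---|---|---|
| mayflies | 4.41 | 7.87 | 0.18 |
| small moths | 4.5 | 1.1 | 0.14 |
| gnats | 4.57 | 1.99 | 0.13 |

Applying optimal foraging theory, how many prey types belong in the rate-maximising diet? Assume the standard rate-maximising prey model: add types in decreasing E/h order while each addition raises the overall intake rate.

2

E/h in descending order: small moths 4.09, gnats 2.3, mayflies 0.56 J/s. The optimal diet is the largest prefix of this list for which every included type satisfies E_i/h_i > R on the types above it.
Rate on top 1: 0.5459. gnats: 2.3 > 0.5459 → include.
Rate on top 2: 0.8665. mayflies: 0.56 < 0.8665 → exclude; stop.
Optimal diet: small moths, gnats — 2 of 3 types.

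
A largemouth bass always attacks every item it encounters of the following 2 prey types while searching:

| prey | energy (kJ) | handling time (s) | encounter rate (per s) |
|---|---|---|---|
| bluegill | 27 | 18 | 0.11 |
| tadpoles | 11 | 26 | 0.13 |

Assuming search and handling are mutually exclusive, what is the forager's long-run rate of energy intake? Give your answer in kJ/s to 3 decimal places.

Energy encountered per unit search time: 0.11×27 + 0.13×11 = 4.4 kJ/s.
Handling time per unit search time: 0.11×18 + 0.13×26 = 5.36.
Rate = 4.4/(1 + 5.36) = 0.6918 kJ/s.

0.692 kJ/s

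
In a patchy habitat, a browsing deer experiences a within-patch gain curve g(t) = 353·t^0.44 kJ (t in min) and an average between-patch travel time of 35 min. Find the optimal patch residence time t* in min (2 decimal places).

Optimal t* satisfies g'(t*) = g(t*)/(T + t*).
g'(t) = 0.44·353·t^-0.56. Setting 0.44·353·t^-0.56 = 353·t^0.44/(35+t) gives 0.44(35+t) = t, so 0.56·t = 0.44×35.
t* = 0.44×35/0.56 = 27.5 min.

27.50 min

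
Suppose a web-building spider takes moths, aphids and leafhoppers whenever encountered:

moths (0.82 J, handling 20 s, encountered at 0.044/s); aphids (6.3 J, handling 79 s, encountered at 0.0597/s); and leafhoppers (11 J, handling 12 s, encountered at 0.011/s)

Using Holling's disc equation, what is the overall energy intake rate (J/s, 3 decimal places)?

0.079 J/s

R = (0.044×0.82 + 0.0597×6.3 + 0.011×11) / (1 + 0.044×20 + 0.0597×79 + 0.011×12) = 0.5332/6.728 = 0.07925 J/s.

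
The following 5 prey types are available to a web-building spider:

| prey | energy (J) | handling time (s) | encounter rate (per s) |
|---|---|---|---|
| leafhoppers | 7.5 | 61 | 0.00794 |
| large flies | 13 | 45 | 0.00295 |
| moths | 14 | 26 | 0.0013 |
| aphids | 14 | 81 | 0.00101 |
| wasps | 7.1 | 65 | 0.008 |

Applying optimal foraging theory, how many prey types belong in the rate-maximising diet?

5

Rank by E/h (J/s): moths 0.538, large flies 0.289, aphids 0.173, leafhoppers 0.123, wasps 0.109. Include each in turn until the next type's E/h falls below the running intake rate.
Rate on top 1: 0.0176. large flies: 0.289 > 0.0176 → include.
Rate on top 2: 0.04848. aphids: 0.173 > 0.04848 → include.
Rate on top 3: 0.05663. leafhoppers: 0.123 > 0.05663 → include.
Rate on top 4: 0.07517. wasps: 0.109 > 0.07517 → include.
Optimal diet: moths, large flies, aphids, leafhoppers, wasps — 5 of 5 types.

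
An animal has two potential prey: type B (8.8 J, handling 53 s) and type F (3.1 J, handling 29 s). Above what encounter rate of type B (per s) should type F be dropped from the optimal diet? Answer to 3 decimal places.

Drop type F once their profitability E₂/h₂ falls below the rate achievable on type B alone: E₂/h₂ = λE₁/(1 + λh₁).
Solve for λ: λE₁h₂ = E₂(1 + λh₁) → λ(E₁h₂ − E₂h₁) = E₂ → λ = E₂/(E₁h₂ − E₂h₁).
λ = 3.1/(8.8×29 − 3.1×53) = 3.1/90.9 = 0.0341 per s.

0.034 per s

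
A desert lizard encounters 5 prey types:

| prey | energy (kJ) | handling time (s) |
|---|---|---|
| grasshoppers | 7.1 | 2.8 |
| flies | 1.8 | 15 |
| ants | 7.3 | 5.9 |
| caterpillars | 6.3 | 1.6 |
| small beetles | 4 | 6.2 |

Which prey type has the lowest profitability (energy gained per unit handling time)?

In descending order of E/h:
caterpillars: 6.3/1.6 = 3.94 kJ/s
grasshoppers: 7.1/2.8 = 2.54 kJ/s
ants: 7.3/5.9 = 1.24 kJ/s
small beetles: 4/6.2 = 0.645 kJ/s
flies: 1.8/15 = 0.12 kJ/s

flies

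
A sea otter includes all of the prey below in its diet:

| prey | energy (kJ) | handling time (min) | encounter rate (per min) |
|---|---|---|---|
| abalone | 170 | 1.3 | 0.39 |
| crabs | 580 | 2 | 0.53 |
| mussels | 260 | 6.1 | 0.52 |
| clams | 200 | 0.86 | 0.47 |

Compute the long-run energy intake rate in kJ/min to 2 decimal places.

98.14 kJ/min

R = (0.39×170 + 0.53×580 + 0.52×260 + 0.47×200) / (1 + 0.39×1.3 + 0.53×2 + 0.52×6.1 + 0.47×0.86) = 602.9/6.143 = 98.14 kJ/min.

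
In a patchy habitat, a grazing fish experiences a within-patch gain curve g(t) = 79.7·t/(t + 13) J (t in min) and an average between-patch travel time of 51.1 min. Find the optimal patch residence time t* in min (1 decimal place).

25.8 min

Optimal t* satisfies g'(t*) = g(t*)/(T + t*).
g'(t) = 79.7·13/(t + 13)². Setting 79.7·13/(t+13)² = 79.7t/[(t+13)(51.1+t)] gives 13(51.1+t) = t(t+13), so t² = 13×51.1 = 664.3.
t* = √664.3 = 25.77 min.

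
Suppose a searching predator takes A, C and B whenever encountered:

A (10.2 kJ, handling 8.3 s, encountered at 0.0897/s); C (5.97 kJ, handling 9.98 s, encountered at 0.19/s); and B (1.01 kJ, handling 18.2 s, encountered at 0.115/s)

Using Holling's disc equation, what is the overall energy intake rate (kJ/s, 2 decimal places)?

0.38 kJ/s

R = Σλ_iE_i / (1 + Σλ_ih_i)
Numerator: 0.0897×10.2 + 0.19×5.97 + 0.115×1.01 = 2.165
Denominator: 1 + 0.0897×8.3 + 0.19×9.98 + 0.115×18.2 = 5.734
R = 2.165/5.734 = 0.3777 kJ/s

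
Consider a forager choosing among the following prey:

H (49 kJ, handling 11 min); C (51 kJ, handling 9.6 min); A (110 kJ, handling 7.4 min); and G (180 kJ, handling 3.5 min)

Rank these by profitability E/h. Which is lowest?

H

In descending order of E/h:
G: 180/3.5 = 51.4 kJ/min
A: 110/7.4 = 14.9 kJ/min
C: 51/9.6 = 5.31 kJ/min
H: 49/11 = 4.45 kJ/min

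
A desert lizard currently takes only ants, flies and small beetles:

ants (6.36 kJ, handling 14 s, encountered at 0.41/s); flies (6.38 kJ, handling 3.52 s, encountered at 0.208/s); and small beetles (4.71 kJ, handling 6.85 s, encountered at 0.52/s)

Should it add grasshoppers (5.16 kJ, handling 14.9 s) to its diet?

No

Current rate: (0.41×6.36 + 0.208×6.38 + 0.52×4.71)/(1 + 0.41×14 + 0.208×3.52 + 0.52×6.85) = 0.5786 kJ/s.
grasshoppers: E/h = 5.16/14.9 = 0.3463 kJ/s.
0.3463 < 0.5786, so adding grasshoppers would lower the average — exclude it.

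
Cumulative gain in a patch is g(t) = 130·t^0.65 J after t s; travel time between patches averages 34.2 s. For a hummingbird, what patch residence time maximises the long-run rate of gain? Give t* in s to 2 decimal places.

Optimal t* satisfies g'(t*) = g(t*)/(T + t*).
g'(t) = 0.65·130·t^-0.35. Setting 0.65·130·t^-0.35 = 130·t^0.65/(34.2+t) gives 0.65(34.2+t) = t, so 0.35·t = 0.65×34.2.
t* = 0.65×34.2/0.35 = 63.51 s.

63.51 s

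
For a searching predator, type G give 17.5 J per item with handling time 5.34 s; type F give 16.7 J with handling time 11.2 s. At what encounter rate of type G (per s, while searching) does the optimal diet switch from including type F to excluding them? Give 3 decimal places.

Drop type F once their profitability E₂/h₂ falls below the rate achievable on type G alone: E₂/h₂ = λE₁/(1 + λh₁).
Solve for λ: λE₁h₂ = E₂(1 + λh₁) → λ(E₁h₂ − E₂h₁) = E₂ → λ = E₂/(E₁h₂ − E₂h₁).
λ = 16.7/(17.5×11.2 − 16.7×5.34) = 16.7/106.8 = 0.1563 per s.

0.156 per s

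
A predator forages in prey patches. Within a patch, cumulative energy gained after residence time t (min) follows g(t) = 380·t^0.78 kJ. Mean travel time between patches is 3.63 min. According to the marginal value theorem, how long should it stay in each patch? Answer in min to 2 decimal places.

By the marginal value theorem, leave when the instantaneous gain rate g'(t) equals the habitat-wide average g(t)/(T + t).
g'(t) = 0.78·380·t^-0.22. Setting 0.78·380·t^-0.22 = 380·t^0.78/(3.63+t) gives 0.78(3.63+t) = t, so 0.22·t = 0.78×3.63.
t* = 0.78×3.63/0.22 = 12.87 min.

12.87 min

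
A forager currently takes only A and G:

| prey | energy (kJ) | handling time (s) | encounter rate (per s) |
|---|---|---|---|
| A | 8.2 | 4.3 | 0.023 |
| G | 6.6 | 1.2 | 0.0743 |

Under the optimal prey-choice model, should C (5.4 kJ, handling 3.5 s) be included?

On A and G alone, R = ΣλE/(1+Σλh) = 0.679/1.188 = 0.5715 kJ/s.
Profitability of C: 5.4/3.5 = 1.543 kJ/s.
Since 1.543 > R, including C increases the long-run rate.

Yes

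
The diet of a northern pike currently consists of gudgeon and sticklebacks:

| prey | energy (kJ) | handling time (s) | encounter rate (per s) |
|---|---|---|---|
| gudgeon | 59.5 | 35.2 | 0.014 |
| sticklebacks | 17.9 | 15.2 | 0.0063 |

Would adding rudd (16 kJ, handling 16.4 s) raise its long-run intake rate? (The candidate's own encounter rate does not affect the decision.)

On gudgeon and sticklebacks alone, R = ΣλE/(1+Σλh) = 0.9458/1.589 = 0.5954 kJ/s.
rudd: E/h = 16/16.4 = 0.9756 kJ/s.
0.9756 > 0.5954, so adding rudd raises the average — include it.

Yes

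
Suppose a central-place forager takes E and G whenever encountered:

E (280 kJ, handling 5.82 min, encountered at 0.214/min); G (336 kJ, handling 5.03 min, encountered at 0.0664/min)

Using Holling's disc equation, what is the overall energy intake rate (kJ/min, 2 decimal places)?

R = Σλ_iE_i / (1 + Σλ_ih_i)
Numerator: 0.214×280 + 0.0664×336 = 82.23
Denominator: 1 + 0.214×5.82 + 0.0664×5.03 = 2.579
R = 82.23/2.579 = 31.88 kJ/min

31.88 kJ/min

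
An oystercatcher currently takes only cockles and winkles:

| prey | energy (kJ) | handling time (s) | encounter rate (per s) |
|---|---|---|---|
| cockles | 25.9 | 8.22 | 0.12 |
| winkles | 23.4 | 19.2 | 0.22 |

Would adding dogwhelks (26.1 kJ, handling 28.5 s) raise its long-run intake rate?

Current rate: (0.12×25.9 + 0.22×23.4)/(1 + 0.12×8.22 + 0.22×19.2) = 1.329 kJ/s.
Profitability of dogwhelks: 26.1/28.5 = 0.9158 kJ/s.
0.9158 < 1.329, so adding dogwhelks would lower the average — exclude it.

No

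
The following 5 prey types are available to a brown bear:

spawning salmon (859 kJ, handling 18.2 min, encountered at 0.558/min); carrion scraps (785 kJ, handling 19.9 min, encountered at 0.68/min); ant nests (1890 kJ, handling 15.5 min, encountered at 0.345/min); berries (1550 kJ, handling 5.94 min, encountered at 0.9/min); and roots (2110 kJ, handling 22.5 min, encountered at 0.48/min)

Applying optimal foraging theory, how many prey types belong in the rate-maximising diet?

Profitabilities (E/h, kJ/min): berries 261, ant nests 122, roots 93.8, spawning salmon 47.2, carrion scraps 39.4. Add prey in this order while the next type's profitability exceeds the intake rate on those already taken.
Rate on top 1: 219.8. ant nests: 122 < 219.8 → exclude; stop.
Optimal diet: berries — 1 of 5 types.

1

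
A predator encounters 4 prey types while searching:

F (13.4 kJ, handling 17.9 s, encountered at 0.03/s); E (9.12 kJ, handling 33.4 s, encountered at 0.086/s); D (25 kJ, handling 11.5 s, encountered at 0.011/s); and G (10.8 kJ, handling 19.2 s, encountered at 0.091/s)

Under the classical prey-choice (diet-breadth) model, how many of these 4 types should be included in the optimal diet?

E/h in descending order: D 2.17, F 0.749, G 0.563, E 0.273 kJ/s. The optimal diet is the largest prefix of this list for which every included type satisfies E_i/h_i > R on the types above it.
Rate on top 1: 0.2441. F: 0.749 > 0.2441 → include.
Rate on top 2: 0.407. G: 0.563 > 0.407 → include.
Rate on top 3: 0.4866. E: 0.273 < 0.4866 → exclude; stop.
Optimal diet: D, F, G — 3 of 4 types.

3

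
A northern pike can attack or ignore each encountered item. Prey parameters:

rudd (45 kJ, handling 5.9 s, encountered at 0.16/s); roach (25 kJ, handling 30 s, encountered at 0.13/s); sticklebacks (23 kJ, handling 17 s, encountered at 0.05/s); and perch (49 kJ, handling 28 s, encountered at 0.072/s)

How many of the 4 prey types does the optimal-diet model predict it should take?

Profitabilities (E/h, kJ/s): rudd 7.63, perch 1.75, sticklebacks 1.35, roach 0.833. Add prey in this order while the next type's profitability exceeds the intake rate on those already taken.
Rate on top 1: 3.704. perch: 1.75 < 3.704 → exclude; stop.
Optimal diet: rudd — 1 of 4 types.

1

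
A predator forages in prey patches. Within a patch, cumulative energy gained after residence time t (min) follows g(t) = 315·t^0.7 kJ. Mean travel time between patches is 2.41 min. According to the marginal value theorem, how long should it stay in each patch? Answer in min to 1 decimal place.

Optimal t* satisfies g'(t*) = g(t*)/(T + t*).
g'(t) = 0.7·315·t^-0.3. Setting 0.7·315·t^-0.3 = 315·t^0.7/(2.41+t) gives 0.7(2.41+t) = t, so 0.30·t = 0.7×2.41.
t* = 0.7×2.41/0.30 = 5.623 min.

5.6 min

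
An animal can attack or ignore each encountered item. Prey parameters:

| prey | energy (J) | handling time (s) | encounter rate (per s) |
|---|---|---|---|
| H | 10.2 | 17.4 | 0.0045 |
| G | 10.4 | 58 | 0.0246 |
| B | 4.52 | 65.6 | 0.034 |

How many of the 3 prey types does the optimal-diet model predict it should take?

Profitabilities (E/h, J/s): H 0.586, G 0.179, B 0.0689. Add prey in this order while the next type's profitability exceeds the intake rate on those already taken.
Rate on top 1: 0.04257. G: 0.179 > 0.04257 → include.
Rate on top 2: 0.1205. B: 0.0689 < 0.1205 → exclude; stop.
Optimal diet: H, G — 2 of 3 types.

2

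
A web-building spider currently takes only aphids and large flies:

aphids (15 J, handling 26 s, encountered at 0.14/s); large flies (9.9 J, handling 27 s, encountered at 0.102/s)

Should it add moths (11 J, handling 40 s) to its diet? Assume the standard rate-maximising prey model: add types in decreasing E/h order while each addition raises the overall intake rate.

No

On aphids and large flies alone, R = ΣλE/(1+Σλh) = 3.11/7.394 = 0.4206 J/s.
moths: E/h = 11/40 = 0.275 J/s.
0.275 < 0.4206, so adding moths would lower the average — exclude it.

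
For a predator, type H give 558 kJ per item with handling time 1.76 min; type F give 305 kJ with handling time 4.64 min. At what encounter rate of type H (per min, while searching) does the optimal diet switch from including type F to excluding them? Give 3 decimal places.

0.149 per min

Drop type F once their profitability E₂/h₂ falls below the rate achievable on type H alone: E₂/h₂ = λE₁/(1 + λh₁).
Solve for λ: λE₁h₂ = E₂(1 + λh₁) → λ(E₁h₂ − E₂h₁) = E₂ → λ = E₂/(E₁h₂ − E₂h₁).
λ = 305/(558×4.64 − 305×1.76) = 305/2052 = 0.1486 per min.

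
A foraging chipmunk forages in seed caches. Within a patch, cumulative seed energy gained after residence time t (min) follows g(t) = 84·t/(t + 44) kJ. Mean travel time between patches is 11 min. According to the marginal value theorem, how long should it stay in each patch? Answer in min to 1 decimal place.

22.0 min

By the marginal value theorem, leave when the instantaneous gain rate g'(t) equals the habitat-wide average g(t)/(T + t).
g'(t) = 84·44/(t + 44)². Setting 84·44/(t+44)² = 84t/[(t+44)(11+t)] gives 44(11+t) = t(t+44), so t² = 44×11 = 484.
t* = √484 = 22 min.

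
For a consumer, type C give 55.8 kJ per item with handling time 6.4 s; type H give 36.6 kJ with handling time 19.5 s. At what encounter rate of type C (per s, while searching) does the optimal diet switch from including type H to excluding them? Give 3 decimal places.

At the threshold, the rate on type C alone equals the profitability of type H: λ·55.8/(1 + λ·6.4) = 36.6/19.5 = 1.877.
Rearranging, λ(55.8 − 1.877×6.4) = 1.877, so λ = 1.877/43.79 = 0.04286 per s.

0.043 per s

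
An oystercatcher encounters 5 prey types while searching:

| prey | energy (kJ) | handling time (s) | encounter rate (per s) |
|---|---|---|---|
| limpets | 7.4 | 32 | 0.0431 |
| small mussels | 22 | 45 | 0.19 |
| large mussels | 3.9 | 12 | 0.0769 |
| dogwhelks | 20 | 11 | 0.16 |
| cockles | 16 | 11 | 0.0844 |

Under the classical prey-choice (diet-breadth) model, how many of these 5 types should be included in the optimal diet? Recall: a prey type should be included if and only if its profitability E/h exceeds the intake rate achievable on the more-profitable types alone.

2

Rank by E/h (kJ/s): dogwhelks 1.82, cockles 1.45, small mussels 0.489, large mussels 0.325, limpets 0.231. Include each in turn until the next type's E/h falls below the running intake rate.
Rate on top 1: 1.159. cockles: 1.45 > 1.159 → include.
Rate on top 2: 1.234. small mussels: 0.489 < 1.234 → exclude; stop.
Optimal diet: dogwhelks, cockles — 2 of 5 types.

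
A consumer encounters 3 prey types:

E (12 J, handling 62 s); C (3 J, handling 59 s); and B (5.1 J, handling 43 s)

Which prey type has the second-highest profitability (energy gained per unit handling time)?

B

Profitability E/h (J/s): E = 12/62 = 0.194, C = 3/59 = 0.0508, B = 5.1/43 = 0.119.
Ranked: E > B > C.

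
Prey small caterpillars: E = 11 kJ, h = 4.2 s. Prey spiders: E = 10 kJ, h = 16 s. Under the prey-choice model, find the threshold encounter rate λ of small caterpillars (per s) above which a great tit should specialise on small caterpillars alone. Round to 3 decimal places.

At the threshold, the rate on small caterpillars alone equals the profitability of spiders: λ·11/(1 + λ·4.2) = 10/16 = 0.625.
Rearranging, λ(11 − 0.625×4.2) = 0.625, so λ = 0.625/8.375 = 0.07463 per s.

0.075 per s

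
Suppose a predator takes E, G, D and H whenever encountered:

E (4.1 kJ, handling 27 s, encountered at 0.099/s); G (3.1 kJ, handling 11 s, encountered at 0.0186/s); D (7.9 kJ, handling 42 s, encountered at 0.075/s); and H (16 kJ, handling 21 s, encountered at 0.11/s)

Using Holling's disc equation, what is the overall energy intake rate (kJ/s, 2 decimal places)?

0.30 kJ/s

R = (0.099×4.1 + 0.0186×3.1 + 0.075×7.9 + 0.11×16) / (1 + 0.099×27 + 0.0186×11 + 0.075×42 + 0.11×21) = 2.816/9.338 = 0.3016 kJ/s.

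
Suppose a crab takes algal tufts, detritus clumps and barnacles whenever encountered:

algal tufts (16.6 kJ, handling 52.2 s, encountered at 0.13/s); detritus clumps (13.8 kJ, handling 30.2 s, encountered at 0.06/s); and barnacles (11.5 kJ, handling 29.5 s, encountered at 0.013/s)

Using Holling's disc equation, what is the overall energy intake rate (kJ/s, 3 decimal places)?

R = (0.13×16.6 + 0.06×13.8 + 0.013×11.5) / (1 + 0.13×52.2 + 0.06×30.2 + 0.013×29.5) = 3.136/9.982 = 0.3141 kJ/s.

0.314 kJ/s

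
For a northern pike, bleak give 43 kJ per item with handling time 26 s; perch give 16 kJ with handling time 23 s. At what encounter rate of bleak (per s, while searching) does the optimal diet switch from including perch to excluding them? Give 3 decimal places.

0.028 per s

The zero-one rule: include perch iff E₂/h₂ > λE₁/(1+λh₁). Equality gives the switch point.
λE₁h₂ = E₂ + λE₂h₁ ⇒ λ = E₂/(E₁h₂ − E₂h₁) = 16/(989 − 416) = 0.02792 per s.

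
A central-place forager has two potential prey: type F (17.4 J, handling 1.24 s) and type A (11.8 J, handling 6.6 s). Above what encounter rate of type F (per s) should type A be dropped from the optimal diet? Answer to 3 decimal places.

0.118 per s

The zero-one rule: include type A iff E₂/h₂ > λE₁/(1+λh₁). Equality gives the switch point.
λE₁h₂ = E₂ + λE₂h₁ ⇒ λ = E₂/(E₁h₂ − E₂h₁) = 11.8/(114.8 − 14.63) = 0.1178 per s.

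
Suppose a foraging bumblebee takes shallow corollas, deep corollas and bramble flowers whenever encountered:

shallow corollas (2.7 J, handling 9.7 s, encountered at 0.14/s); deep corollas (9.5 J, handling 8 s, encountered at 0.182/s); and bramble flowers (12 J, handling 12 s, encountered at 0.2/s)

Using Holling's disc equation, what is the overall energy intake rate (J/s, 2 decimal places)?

0.73 J/s

R = Σλ_iE_i / (1 + Σλ_ih_i)
Numerator: 0.14×2.7 + 0.182×9.5 + 0.2×12 = 4.507
Denominator: 1 + 0.14×9.7 + 0.182×8 + 0.2×12 = 6.214
R = 4.507/6.214 = 0.7253 J/s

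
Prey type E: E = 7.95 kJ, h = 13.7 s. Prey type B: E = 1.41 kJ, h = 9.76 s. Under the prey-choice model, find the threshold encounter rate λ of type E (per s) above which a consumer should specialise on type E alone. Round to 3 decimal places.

0.024 per s

Drop type B once their profitability E₂/h₂ falls below the rate achievable on type E alone: E₂/h₂ = λE₁/(1 + λh₁).
Solve for λ: λE₁h₂ = E₂(1 + λh₁) → λ(E₁h₂ − E₂h₁) = E₂ → λ = E₂/(E₁h₂ − E₂h₁).
λ = 1.41/(7.95×9.76 − 1.41×13.7) = 1.41/58.28 = 0.0242 per s.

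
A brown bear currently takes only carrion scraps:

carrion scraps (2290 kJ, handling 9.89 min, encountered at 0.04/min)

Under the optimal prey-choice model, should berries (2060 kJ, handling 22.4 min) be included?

Yes

On carrion scraps alone, R = ΣλE/(1+Σλh) = 91.6/1.396 = 65.63 kJ/min.
Profitability of berries: 2060/22.4 = 91.96 kJ/min.
91.96 > 65.63, so adding berries raises the average — include it.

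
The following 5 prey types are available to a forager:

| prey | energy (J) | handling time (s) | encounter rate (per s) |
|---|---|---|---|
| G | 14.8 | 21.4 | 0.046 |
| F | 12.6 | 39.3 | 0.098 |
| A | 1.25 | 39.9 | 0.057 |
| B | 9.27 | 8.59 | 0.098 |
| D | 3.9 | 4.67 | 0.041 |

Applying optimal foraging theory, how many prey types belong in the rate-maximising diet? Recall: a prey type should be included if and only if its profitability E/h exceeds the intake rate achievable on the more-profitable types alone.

3

Profitabilities (E/h, J/s): B 1.08, D 0.835, G 0.692, F 0.321, A 0.0313. Add prey in this order while the next type's profitability exceeds the intake rate on those already taken.
Rate on top 1: 0.4932. D: 0.835 > 0.4932 → include.
Rate on top 2: 0.5254. G: 0.692 > 0.5254 → include.
Rate on top 3: 0.5796. F: 0.321 < 0.5796 → exclude; stop.
Optimal diet: B, D, G — 3 of 5 types.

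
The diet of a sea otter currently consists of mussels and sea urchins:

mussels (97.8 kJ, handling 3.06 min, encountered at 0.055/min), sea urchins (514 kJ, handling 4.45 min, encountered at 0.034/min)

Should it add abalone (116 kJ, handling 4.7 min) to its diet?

Current rate: (0.055×97.8 + 0.034×514)/(1 + 0.055×3.06 + 0.034×4.45) = 17.32 kJ/min.
abalone: E/h = 116/4.7 = 24.68 kJ/min.
24.68 > 17.32, so adding abalone raises the average — include it.

Yes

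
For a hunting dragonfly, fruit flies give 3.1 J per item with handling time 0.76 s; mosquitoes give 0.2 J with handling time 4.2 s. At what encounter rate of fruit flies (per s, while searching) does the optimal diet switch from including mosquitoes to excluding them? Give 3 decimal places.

0.016 per s

The zero-one rule: include mosquitoes iff E₂/h₂ > λE₁/(1+λh₁). Equality gives the switch point.
λE₁h₂ = E₂ + λE₂h₁ ⇒ λ = E₂/(E₁h₂ − E₂h₁) = 0.2/(13.02 − 0.152) = 0.01554 per s.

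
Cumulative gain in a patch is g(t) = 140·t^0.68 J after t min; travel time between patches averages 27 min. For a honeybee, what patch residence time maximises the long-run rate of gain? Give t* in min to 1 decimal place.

57.4 min

By the marginal value theorem, leave when the instantaneous gain rate g'(t) equals the habitat-wide average g(t)/(T + t).
g'(t) = 0.68·140·t^-0.32. Setting 0.68·140·t^-0.32 = 140·t^0.68/(27+t) gives 0.68(27+t) = t, so 0.32·t = 0.68×27.
t* = 0.68×27/0.32 = 57.38 min.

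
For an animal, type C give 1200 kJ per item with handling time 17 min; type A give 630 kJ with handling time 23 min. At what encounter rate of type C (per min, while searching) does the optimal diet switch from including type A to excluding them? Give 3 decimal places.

0.037 per min

The zero-one rule: include type A iff E₂/h₂ > λE₁/(1+λh₁). Equality gives the switch point.
λE₁h₂ = E₂ + λE₂h₁ ⇒ λ = E₂/(E₁h₂ − E₂h₁) = 630/(2.76e+04 − 1.071e+04) = 0.0373 per min.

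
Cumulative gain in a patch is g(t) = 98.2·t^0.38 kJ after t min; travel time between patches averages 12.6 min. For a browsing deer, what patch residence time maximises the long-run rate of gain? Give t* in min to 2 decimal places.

7.72 min

Maximise g(t)/(T+t): set derivative to zero → g'(t)(T+t) = g(t).
g'(t) = 0.38·98.2·t^-0.62. Setting 0.38·98.2·t^-0.62 = 98.2·t^0.38/(12.6+t) gives 0.38(12.6+t) = t, so 0.62·t = 0.38×12.6.
t* = 0.38×12.6/0.62 = 7.723 min.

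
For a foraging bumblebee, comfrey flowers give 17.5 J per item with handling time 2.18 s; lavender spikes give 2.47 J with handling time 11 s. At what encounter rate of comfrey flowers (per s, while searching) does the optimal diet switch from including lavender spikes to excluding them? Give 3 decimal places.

0.013 per s

The zero-one rule: include lavender spikes iff E₂/h₂ > λE₁/(1+λh₁). Equality gives the switch point.
λE₁h₂ = E₂ + λE₂h₁ ⇒ λ = E₂/(E₁h₂ − E₂h₁) = 2.47/(192.5 − 5.385) = 0.0132 per s.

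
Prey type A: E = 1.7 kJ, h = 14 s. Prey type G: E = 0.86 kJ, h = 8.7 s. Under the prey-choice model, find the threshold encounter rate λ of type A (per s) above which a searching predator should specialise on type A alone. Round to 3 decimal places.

The zero-one rule: include type G iff E₂/h₂ > λE₁/(1+λh₁). Equality gives the switch point.
λE₁h₂ = E₂ + λE₂h₁ ⇒ λ = E₂/(E₁h₂ − E₂h₁) = 0.86/(14.79 − 12.04) = 0.3127 per s.

0.313 per s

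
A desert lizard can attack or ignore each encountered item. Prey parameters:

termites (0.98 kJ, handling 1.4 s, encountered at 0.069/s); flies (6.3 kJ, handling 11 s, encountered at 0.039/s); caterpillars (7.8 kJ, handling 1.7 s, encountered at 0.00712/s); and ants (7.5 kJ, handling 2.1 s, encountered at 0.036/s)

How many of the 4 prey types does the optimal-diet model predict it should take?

E/h in descending order: caterpillars 4.59, ants 3.57, termites 0.7, flies 0.573 kJ/s. The optimal diet is the largest prefix of this list for which every included type satisfies E_i/h_i > R on the types above it.
Rate on top 1: 0.05487. ants: 3.57 > 0.05487 → include.
Rate on top 2: 0.2993. termites: 0.7 > 0.2993 → include.
Rate on top 3: 0.332. flies: 0.573 > 0.332 → include.
Optimal diet: caterpillars, ants, termites, flies — 4 of 4 types.

4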